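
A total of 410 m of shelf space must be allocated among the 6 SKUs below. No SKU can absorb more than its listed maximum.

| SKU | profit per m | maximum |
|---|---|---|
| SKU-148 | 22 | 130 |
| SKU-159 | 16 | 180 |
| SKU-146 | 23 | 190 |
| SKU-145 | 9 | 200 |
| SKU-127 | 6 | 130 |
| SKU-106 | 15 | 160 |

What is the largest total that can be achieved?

Rank by profit per m: SKU-146 23 > SKU-148 22 > SKU-159 16 > SKU-106 15 > SKU-145 9 > SKU-127 6.
SKU-146: +190 to 190 (cap) ; 220 left.
Give SKU-148 130 to hit its cap of 130 ; 90 left.
Only 90 left; SKU-159 takes them to reach 90.
Total = 22×130 + 16×90 + 23×190 = 8670.

8670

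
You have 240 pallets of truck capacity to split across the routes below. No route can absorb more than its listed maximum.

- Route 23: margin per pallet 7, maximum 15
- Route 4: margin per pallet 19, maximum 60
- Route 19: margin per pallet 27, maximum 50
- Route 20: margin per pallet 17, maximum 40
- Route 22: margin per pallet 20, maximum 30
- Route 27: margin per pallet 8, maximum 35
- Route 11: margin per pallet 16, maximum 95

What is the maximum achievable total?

4730

Rank by margin per pallet: Route 19 27 > Route 22 20 > Route 4 19 > Route 20 17 > Route 11 16 > Route 27 8 > Route 23 7.
Route 19: +50 to 50 (cap) → 190 left.
Give Route 22 30 to hit its cap of 30 → 160 left.
Route 4 takes 60 to reach its cap of 60 → 100 left.
Route 20: +40 to 40 (cap) → 60 left.
Route 11 has room for 95 but only 60 remain, so it gets 60.
Total = 19×60 + 27×50 + 17×40 + 20×30 + 16×60 = 4730.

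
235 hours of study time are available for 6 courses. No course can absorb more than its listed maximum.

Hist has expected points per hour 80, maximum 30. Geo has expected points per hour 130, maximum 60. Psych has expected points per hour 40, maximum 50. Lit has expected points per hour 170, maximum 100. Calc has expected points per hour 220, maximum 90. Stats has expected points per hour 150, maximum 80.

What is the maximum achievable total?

Rank by expected points per hour: Calc 220 > Lit 170 > Stats 150 > Geo 130 > Hist 80 > Psych 40.
Give Calc 90 to hit its cap of 90 — 145 left.
Lit takes 100 to reach its cap of 100 — 45 left.
Only 45 left; Stats takes them to reach 45.
Total = 170×100 + 220×90 + 150×45 = 43550.

43550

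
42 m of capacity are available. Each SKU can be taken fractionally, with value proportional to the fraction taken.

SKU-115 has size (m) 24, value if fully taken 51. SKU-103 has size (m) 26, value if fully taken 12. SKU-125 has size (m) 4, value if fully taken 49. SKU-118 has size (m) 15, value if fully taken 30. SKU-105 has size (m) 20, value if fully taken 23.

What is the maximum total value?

128

Best value per unit of size first: SKU-125 49/4≈12.2, SKU-115 51/24≈2.12, SKU-118 30/15≈2, SKU-105 23/20≈1.15, SKU-103 12/26≈0.462.
Take all of SKU-125 (4 m, value 49) — 38 m left.
All 24 m of SKU-115 fit (value 51) — 14 remain.
Fill the last 14 m with part of SKU-118: 14/15 of it earns 28.
Total value = 128.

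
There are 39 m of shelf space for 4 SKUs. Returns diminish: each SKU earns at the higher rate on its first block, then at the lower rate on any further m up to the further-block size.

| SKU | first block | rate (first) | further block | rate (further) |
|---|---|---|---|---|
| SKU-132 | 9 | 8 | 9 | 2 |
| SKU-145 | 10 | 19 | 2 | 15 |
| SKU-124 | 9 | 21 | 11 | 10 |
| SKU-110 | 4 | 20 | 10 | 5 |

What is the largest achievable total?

Rank every tier by rate: SKU-124/tier1 21 > SKU-110/tier1 20 > SKU-145/tier1 19 > SKU-145/tier2 15 > SKU-124/tier2 10 > SKU-132/tier1 8 > SKU-110/tier2 5 > SKU-132/tier2 2.
SKU-124/tier1 (21): +9 → 30 left.
SKU-110/tier1 (20): +4 → 26 left.
Fill SKU-145 tier1 block (10 at 19) → 16 left.
SKU-145 tier2 at 15: fill all 2 → 14 left.
Fill SKU-124 tier2 block (11 at 10) → 3 left.
3 remain; put them into SKU-132 tier1 at 8.
Total = 21×9 + 20×4 + 19×10 + 15×2 + 10×11 + 8×3 = 623.

623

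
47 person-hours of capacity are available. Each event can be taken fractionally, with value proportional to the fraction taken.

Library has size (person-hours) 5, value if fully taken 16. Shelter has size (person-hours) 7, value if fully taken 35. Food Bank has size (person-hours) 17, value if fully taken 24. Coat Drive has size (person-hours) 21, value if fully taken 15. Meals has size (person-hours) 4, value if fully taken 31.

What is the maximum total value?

Rank by value-to-size ratio: Meals 31/4≈7.75, Shelter 35/7≈5, Library 16/5≈3.2, Food Bank 24/17≈1.41, Coat Drive 15/21≈0.714.
Take all of Meals (4 person-hours, value 31) — 43 person-hours left.
Take all of Shelter (7 person-hours, value 35) — 36 person-hours left.
Take all of Library (5 person-hours, value 16) — 31 person-hours left.
Food Bank: take in full, 17 person-hours for value 24 — 14 left.
14 person-hours left: a 14/21 share of Coat Drive gives 15×14/21 = 10.
Total value = 116.

116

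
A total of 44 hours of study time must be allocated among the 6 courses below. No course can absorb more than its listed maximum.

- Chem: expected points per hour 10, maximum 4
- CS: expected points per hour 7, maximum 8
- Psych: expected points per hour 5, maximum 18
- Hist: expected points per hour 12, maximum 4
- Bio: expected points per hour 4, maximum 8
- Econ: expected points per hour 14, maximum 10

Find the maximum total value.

Order the courses by expected points per hour: Econ 14 > Hist 12 > Chem 10 > CS 7 > Psych 5 > Bio 4.
Give Econ 10 to hit its cap of 10 → 34 left.
Hist: +4 to 4 (cap) → 30 left.
Chem: +4 to 4 (cap) → 26 left.
CS takes 8 to reach its cap of 8 → 18 left.
Psych takes 18 to reach its cap of 18 → 0 left.
Total = 10×4 + 7×8 + 5×18 + 12×4 + 14×10 = 374.

374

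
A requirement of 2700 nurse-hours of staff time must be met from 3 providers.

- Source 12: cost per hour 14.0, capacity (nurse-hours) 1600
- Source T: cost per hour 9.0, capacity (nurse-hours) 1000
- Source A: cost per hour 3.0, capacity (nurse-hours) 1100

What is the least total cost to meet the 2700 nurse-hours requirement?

20700

Fill from the cheapest provider first.
Source A (3.0): use full 1100 — 1600 nurse-hours to go.
Take 1000 from Source T at 9.0 — need 600 more.
Source 12 at 14.0: take 600 of its 1600 — requirement met.
Cost = 1100×3.0 + 1000×9.0 + 600×14.0 = 20700.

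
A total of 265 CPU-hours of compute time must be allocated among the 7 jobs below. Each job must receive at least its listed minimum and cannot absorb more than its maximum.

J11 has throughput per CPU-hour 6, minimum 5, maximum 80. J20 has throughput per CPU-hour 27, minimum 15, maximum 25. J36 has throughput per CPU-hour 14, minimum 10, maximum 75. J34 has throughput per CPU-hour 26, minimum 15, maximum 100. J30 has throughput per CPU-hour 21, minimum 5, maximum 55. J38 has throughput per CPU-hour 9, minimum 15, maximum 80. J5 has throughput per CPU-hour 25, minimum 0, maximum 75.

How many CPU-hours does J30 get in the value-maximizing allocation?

Meeting every minimum uses 5+15+10+15+5+15+0 = 65 CPU-hours, leaving 200.
Order the jobs by throughput per CPU-hour: J20 27 > J34 26 > J5 25 > J30 21 > J36 14 > J38 9 > J11 6.
J20: +10 to 25 (cap) — 190 left.
Give J34 85 more to hit its cap of 100 — 105 left.
J5: +75 to 75 (cap) — 30 left.
Only 30 left; J30 takes them to reach 35.

35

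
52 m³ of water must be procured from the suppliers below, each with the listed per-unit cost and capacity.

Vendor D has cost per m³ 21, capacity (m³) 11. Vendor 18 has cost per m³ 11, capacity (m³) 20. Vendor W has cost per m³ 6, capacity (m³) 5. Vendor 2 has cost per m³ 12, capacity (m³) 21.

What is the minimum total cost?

Use suppliers in increasing cost order.
Take 5 from Vendor W at 6 — need 47 more.
Take 20 from Vendor 18 at 11 — need 27 more.
Vendor 2 (12): use full 21 — 6 m³ to go.
Vendor D (21): take the remaining 6 — done.
Cost = 5×6 + 20×11 + 21×12 + 6×21 = 628.

628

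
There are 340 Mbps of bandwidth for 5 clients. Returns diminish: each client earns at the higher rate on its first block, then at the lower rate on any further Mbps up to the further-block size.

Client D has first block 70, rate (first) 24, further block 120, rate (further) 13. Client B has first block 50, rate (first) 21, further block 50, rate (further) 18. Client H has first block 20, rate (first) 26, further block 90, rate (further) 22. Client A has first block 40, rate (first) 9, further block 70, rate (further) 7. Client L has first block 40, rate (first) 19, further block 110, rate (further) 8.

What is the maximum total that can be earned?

7150

Order all 10 blocks by rate: Client H/first 26 > Client D/first 24 > Client H/second 22 > Client B/first 21 > Client L/first 19 > Client B/second 18 > Client D/second 13 > Client A/first 9 > Client L/second 8 > Client A/second 7.
Client H/first (26): +20 → 320 left.
Client D/first (24): +70 → 250 left.
Fill Client H second block (90 at 22) → 160 left.
Client B first at 21: fill all 50 → 110 left.
Client L/first (19): +40 → 70 left.
Client B second at 18: fill all 50 → 20 left.
20 remain; put them into Client D second at 13.
Total = 26×20 + 24×70 + 22×90 + 21×50 + 19×40 + 18×50 + 13×20 = 7150.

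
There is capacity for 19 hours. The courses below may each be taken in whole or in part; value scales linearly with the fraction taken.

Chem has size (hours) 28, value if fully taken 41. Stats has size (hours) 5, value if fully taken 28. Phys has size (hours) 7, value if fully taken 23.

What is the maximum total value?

Best value per unit of size first: Stats 28/5≈5.6, Phys 23/7≈3.29, Chem 41/28≈1.46.
All 5 hours of Stats fit (value 28) — 14 remain.
Phys: take in full, 7 hours for value 23 — 7 left.
Fill the last 7 hours with part of Chem: 7/28 of it earns 10.25.
Total value = 61.25.

61.25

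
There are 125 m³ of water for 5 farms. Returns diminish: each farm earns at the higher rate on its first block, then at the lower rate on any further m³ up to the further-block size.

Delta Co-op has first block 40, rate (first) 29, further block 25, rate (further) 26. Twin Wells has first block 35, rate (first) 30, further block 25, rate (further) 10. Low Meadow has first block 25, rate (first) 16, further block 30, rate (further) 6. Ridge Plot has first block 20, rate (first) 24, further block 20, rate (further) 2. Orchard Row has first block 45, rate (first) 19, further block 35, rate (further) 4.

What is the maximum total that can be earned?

Treat each block as its own option and order by rate: Twin Wells/first 30 > Delta Co-op/first 29 > Delta Co-op/second 26 > Ridge Plot/first 24 > Orchard Row/first 19 > Low Meadow/first 16 > Twin Wells/second 10 > Low Meadow/second 6 > Orchard Row/second 4 > Ridge Plot/second 2.
Twin Wells first at 30: fill all 35 — 90 left.
Delta Co-op first at 29: fill all 40 — 50 left.
Delta Co-op second at 26: fill all 25 — 25 left.
Ridge Plot/first (24): +20 — 5 left.
5 remain; put them into Orchard Row first at 19.
Total = 30×35 + 29×40 + 26×25 + 24×20 + 19×5 = 3435.

3435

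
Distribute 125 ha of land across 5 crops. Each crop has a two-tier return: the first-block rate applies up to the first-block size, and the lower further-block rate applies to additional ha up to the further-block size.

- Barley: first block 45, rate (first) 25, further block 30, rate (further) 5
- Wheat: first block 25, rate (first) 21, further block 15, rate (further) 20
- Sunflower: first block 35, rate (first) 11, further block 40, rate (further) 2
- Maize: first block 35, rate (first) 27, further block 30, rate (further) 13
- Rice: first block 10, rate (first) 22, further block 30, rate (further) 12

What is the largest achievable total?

3015

Rank every tier by rate: Maize/T1 27 > Barley/T1 25 > Rice/T1 22 > Wheat/T1 21 > Wheat/T2 20 > Maize/T2 13 > Rice/T2 12 > Sunflower/T1 11 > Barley/T2 5 > Sunflower/T2 2.
Fill Maize T1 block (35 at 27) — 90 left.
Fill Barley T1 block (45 at 25) — 45 left.
Fill Rice T1 block (10 at 22) — 35 left.
Wheat T1 at 21: fill all 25 — 10 left.
10 remain; put them into Wheat T2 at 20.
Total = 27×35 + 25×45 + 22×10 + 21×25 + 20×10 = 3015.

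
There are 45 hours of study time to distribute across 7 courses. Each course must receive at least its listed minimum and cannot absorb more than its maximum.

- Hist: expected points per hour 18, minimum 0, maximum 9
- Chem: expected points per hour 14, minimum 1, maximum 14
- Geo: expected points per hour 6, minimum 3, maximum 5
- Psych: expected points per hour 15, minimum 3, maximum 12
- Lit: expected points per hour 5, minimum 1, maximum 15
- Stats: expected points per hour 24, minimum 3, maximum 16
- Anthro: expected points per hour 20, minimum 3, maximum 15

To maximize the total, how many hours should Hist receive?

6

Meeting every minimum uses 0+1+3+3+1+3+3 = 14 hours, leaving 31.
Highest expected points per hour first: Stats 24 > Anthro 20 > Hist 18 > Psych 15 > Chem 14 > Geo 6 > Lit 5.
Stats: +13 to 16 (cap) — 18 left.
Anthro takes 12 more to reach its cap of 15 — 6 left.
Hist has room for 9 more but only 6 remain, so it gets 6.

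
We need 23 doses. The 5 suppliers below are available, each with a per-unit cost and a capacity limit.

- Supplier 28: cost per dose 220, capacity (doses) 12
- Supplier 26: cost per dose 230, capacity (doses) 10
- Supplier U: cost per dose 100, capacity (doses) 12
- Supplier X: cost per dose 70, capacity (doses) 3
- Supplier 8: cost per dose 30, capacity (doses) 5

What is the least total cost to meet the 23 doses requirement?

2220

Cheapest first:
Supplier 8 (30): use full 5 → 18 doses to go.
Take 3 from Supplier X at 70 → need 15 more.
Supplier U (100): use full 12 → 3 doses to go.
Supplier 28 at 220: take 3 of its 12 → requirement met.
Supplier 26: unused.
Cost = 5×30 + 3×70 + 12×100 + 3×220 = 2220.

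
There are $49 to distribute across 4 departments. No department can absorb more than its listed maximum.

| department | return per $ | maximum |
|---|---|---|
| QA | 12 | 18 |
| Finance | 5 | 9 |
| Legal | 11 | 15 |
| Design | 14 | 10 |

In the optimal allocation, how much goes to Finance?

Highest return per $ first: Design 14 > QA 12 > Legal 11 > Finance 5.
Design: +10 to 10 (cap) ; 39 left.
QA takes 18 to reach its cap of 18 ; 21 left.
Legal: +15 to 15 (cap) ; 6 left.
Finance: +6 (room for 9) → 6. Pool exhausted.

6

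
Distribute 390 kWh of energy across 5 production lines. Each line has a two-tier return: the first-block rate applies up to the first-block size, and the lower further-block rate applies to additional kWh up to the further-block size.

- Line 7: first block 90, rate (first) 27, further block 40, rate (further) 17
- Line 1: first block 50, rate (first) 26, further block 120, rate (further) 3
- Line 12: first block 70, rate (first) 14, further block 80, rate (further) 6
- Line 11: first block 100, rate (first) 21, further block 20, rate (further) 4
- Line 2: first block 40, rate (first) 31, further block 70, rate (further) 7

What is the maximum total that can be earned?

8730

Treat each block as its own option and order by rate: Line 2/first 31 > Line 7/first 27 > Line 1/first 26 > Line 11/first 21 > Line 7/second 17 > Line 12/first 14 > Line 2/second 7 > Line 12/second 6 > Line 11/second 4 > Line 1/second 3.
Line 2 first at 31: fill all 40 — 350 left.
Line 7 first at 27: fill all 90 — 260 left.
Line 1 first at 26: fill all 50 — 210 left.
Line 11/first (21): +100 — 110 left.
Line 7 second at 17: fill all 40 — 70 left.
Fill Line 12 first block (70 at 14) — 0 left.
Total = 31×40 + 27×90 + 26×50 + 21×100 + 17×40 + 14×70 = 8730.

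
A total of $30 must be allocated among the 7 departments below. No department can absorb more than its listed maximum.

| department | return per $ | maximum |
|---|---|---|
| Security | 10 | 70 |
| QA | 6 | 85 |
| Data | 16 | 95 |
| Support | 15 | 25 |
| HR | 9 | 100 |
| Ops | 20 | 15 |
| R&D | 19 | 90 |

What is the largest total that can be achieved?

Rank by return per $: Ops 20 > R&D 19 > Data 16 > Support 15 > Security 10 > HR 9 > QA 6.
Ops takes 15 to reach its cap of 15 — 15 left.
Only 15 left; R&D takes them to reach 15.
Total = 20×15 + 19×15 = 585.

585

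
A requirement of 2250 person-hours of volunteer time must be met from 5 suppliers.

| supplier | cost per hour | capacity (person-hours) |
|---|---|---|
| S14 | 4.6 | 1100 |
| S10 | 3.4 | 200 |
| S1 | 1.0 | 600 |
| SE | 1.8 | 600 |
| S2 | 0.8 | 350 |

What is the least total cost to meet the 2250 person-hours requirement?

Cheapest first:
S2 (0.8): use full 350 — 1900 person-hours to go.
Take 600 from S1 at 1.0 — need 1300 more.
SE at 1.8: take all 600 person-hours — 700 still needed.
S10 at 3.4: take all 200 person-hours — 500 still needed.
S14 (4.6): take the remaining 500 — done.
Cost = 350×0.8 + 600×1.0 + 600×1.8 + 200×3.4 + 500×4.6 = 4940.

4940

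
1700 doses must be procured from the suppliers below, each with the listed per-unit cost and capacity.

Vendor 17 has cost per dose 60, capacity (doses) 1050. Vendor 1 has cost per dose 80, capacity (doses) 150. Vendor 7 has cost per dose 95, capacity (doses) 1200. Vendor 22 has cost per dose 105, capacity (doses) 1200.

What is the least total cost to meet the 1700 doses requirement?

Cheapest first:
Vendor 17 (60): use full 1050 ; 650 doses to go.
Vendor 1 at 80: take all 150 doses ; 500 still needed.
Vendor 7 (95): take the remaining 500 ; done.
Vendor 22: unused.
Cost = 1050×60 + 150×80 + 500×95 = 122500.

122500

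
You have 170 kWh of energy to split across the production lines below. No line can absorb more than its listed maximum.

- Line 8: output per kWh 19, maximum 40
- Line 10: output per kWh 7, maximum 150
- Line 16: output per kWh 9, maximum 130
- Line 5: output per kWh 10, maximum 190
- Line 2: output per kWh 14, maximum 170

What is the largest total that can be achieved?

2580

Order the production lines by output per kWh: Line 8 19 > Line 2 14 > Line 5 10 > Line 16 9 > Line 10 7.
Line 8 takes 40 to reach its cap of 40 — 130 left.
Only 130 left; Line 2 takes them to reach 130.
Total = 19×40 + 14×130 = 2580.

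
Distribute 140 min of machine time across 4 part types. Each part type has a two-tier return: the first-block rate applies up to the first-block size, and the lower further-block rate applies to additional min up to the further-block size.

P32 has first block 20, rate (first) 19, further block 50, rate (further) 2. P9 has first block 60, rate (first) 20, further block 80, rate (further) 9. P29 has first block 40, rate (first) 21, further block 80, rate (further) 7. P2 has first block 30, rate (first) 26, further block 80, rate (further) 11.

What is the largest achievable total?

3010

Rank every tier by rate: P2/first 26 > P29/first 21 > P9/first 20 > P32/first 19 > P2/second 11 > P9/second 9 > P29/second 7 > P32/second 2.
P2 first at 26: fill all 30 — 110 left.
P29/first (21): +40 — 70 left.
Fill P9 first block (60 at 20) — 10 left.
10 remain; put them into P32 first at 19.
Total = 26×30 + 21×40 + 20×60 + 19×10 = 3010.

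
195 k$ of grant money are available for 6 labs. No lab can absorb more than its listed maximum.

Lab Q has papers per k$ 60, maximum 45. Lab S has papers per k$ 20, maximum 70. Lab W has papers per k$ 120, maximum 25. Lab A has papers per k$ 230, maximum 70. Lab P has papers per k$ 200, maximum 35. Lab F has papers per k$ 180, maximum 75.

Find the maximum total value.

38400

Highest papers per k$ first: Lab A 230 > Lab P 200 > Lab F 180 > Lab W 120 > Lab Q 60 > Lab S 20.
Lab A takes 70 to reach its cap of 70 → 125 left.
Give Lab P 35 to hit its cap of 35 → 90 left.
Give Lab F 75 to hit its cap of 75 → 15 left.
Lab W has room for 25 but only 15 remain, so it gets 15.
Total = 120×15 + 230×70 + 200×35 + 180×75 = 38400.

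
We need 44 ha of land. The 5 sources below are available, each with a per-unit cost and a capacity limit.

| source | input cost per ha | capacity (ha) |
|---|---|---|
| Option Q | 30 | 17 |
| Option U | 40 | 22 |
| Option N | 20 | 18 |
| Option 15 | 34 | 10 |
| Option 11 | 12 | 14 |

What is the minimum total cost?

Fill from the cheapest source first.
Take 14 from Option 11 at 12 → need 30 more.
Option N at 20: take all 18 ha → 12 still needed.
Take 12 from Option Q at 30 to finish.
Option 15, Option U: unused.
Cost = 14×12 + 18×20 + 12×30 = 888.

888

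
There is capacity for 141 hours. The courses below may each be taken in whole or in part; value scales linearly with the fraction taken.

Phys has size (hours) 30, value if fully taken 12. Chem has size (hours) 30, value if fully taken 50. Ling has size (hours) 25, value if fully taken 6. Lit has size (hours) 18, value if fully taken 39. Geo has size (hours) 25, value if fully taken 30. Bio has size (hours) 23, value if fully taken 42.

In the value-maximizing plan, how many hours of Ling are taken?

Rank by value-to-size ratio: Lit 39/18≈2.17, Bio 42/23≈1.83, Chem 50/30≈1.67, Geo 30/25≈1.2, Phys 12/30≈0.4, Ling 6/25≈0.24.
Take all of Lit (18 hours, value 39) → 123 hours left.
Bio: take in full, 23 hours for value 42 → 100 left.
All 30 hours of Chem fit (value 50) → 70 remain.
Take all of Geo (25 hours, value 30) → 45 hours left.
All 30 hours of Phys fit (value 12) → 15 remain.
Fill the last 15 hours with part of Ling: 15/25 of it earns 3.6.

15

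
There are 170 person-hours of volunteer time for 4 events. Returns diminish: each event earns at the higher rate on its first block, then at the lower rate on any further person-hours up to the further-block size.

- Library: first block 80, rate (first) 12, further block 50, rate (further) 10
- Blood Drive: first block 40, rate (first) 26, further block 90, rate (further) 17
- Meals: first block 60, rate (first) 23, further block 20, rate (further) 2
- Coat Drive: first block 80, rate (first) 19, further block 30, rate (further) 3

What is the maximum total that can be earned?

3750

Treat each block as its own option and order by rate: Blood Drive/tier1 26 > Meals/tier1 23 > Coat Drive/tier1 19 > Blood Drive/tier2 17 > Library/tier1 12 > Library/tier2 10 > Coat Drive/tier2 3 > Meals/tier2 2.
Blood Drive tier1 at 26: fill all 40 ; 130 left.
Meals/tier1 (23): +60 ; 70 left.
70 remain; put them into Coat Drive tier1 at 19.
Total = 26×40 + 23×60 + 19×70 = 3750.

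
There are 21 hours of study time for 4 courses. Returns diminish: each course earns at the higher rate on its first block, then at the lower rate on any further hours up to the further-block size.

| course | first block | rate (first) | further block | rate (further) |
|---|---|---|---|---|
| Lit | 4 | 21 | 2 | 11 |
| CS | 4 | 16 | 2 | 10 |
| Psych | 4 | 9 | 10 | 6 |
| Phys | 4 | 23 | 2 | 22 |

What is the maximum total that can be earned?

353

Treat each block as its own option and order by rate: Phys/T1 23 > Phys/T2 22 > Lit/T1 21 > CS/T1 16 > Lit/T2 11 > CS/T2 10 > Psych/T1 9 > Psych/T2 6.
Phys T1 at 23: fill all 4 — 17 left.
Phys/T2 (22): +2 — 15 left.
Lit/T1 (21): +4 — 11 left.
CS T1 at 16: fill all 4 — 7 left.
Fill Lit T2 block (2 at 11) — 5 left.
CS/T2 (10): +2 — 3 left.
3 remain; put them into Psych T1 at 9.
Total = 23×4 + 22×2 + 21×4 + 16×4 + 11×2 + 10×2 + 9×3 = 353.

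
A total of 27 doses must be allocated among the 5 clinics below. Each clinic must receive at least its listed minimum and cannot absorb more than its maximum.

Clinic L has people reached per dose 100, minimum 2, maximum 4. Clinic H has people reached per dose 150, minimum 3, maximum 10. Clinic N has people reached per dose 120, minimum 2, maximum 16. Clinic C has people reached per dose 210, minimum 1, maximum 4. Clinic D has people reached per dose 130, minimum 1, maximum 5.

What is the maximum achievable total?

Meeting every minimum uses 2+3+2+1+1 = 9 doses, leaving 18.
Highest people reached per dose first: Clinic C 210 > Clinic H 150 > Clinic D 130 > Clinic N 120 > Clinic L 100.
Clinic C takes 3 more to reach its cap of 4 — 15 left.
Give Clinic H 7 more to hit its cap of 10 — 8 left.
Give Clinic D 4 more to hit its cap of 5 — 4 left.
Clinic N has room for 14 more but only 4 remain, so it gets 6.
Total = 100×2 + 150×10 + 120×6 + 210×4 + 130×5 = 3910.

3910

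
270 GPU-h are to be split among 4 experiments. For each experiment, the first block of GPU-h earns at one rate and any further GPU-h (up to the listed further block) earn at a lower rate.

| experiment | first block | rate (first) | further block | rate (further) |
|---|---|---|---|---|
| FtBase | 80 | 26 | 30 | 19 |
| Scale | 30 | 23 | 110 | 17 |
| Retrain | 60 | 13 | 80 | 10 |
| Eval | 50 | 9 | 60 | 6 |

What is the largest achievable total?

Rank every tier by rate: FtBase/T1 26 > Scale/T1 23 > FtBase/T2 19 > Scale/T2 17 > Retrain/T1 13 > Retrain/T2 10 > Eval/T1 9 > Eval/T2 6.
FtBase/T1 (26): +80 → 190 left.
Scale T1 at 23: fill all 30 → 160 left.
FtBase/T2 (19): +30 → 130 left.
Scale T2 at 17: fill all 110 → 20 left.
Retrain T1 at 13: only 20 left, fill 20.
Total = 26×80 + 23×30 + 19×30 + 17×110 + 13×20 = 5470.

5470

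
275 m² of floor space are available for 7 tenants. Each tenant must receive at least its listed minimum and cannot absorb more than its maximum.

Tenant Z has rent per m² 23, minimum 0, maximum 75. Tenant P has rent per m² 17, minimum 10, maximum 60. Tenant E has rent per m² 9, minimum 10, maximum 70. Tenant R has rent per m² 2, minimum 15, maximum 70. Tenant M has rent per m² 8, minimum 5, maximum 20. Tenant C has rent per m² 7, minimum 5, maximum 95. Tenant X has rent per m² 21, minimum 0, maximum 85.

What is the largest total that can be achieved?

4905

Meeting every minimum uses 0+10+10+15+5+5+0 = 45 m², leaving 230.
Highest rent per m² first: Tenant Z 23 > Tenant X 21 > Tenant P 17 > Tenant E 9 > Tenant M 8 > Tenant C 7 > Tenant R 2.
Tenant Z: +75 to 75 (cap) ; 155 left.
Tenant X takes 85 more to reach its cap of 85 ; 70 left.
Tenant P: +50 to 60 (cap) ; 20 left.
Tenant E has room for 60 more but only 20 remain, so it gets 30.
Total = 23×75 + 17×60 + 9×30 + 2×15 + 8×5 + 7×5 + 21×85 = 4905.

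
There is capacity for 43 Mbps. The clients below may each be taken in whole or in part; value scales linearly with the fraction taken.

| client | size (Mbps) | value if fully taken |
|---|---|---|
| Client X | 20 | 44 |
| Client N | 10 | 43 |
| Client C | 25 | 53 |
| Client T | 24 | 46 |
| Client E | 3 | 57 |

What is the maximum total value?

165.2

Rank by value-to-size ratio: Client E 57/3≈19, Client N 43/10≈4.3, Client X 44/20≈2.2, Client C 53/25≈2.12, Client T 46/24≈1.92.
Client E: take in full, 3 Mbps for value 57 ; 40 left.
All 10 Mbps of Client N fit (value 43) ; 30 remain.
All 20 Mbps of Client X fit (value 44) ; 10 remain.
Fill the last 10 Mbps with part of Client C: 10/25 of it earns 21.2.
Total value = 165.2.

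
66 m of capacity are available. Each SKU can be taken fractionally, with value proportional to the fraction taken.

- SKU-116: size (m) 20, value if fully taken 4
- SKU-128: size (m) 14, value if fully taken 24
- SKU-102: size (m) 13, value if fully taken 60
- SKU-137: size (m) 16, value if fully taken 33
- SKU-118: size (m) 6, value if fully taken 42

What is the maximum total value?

Best value per unit of size first: SKU-118 42/6≈7, SKU-102 60/13≈4.62, SKU-137 33/16≈2.06, SKU-128 24/14≈1.71, SKU-116 4/20≈0.2.
All 6 m of SKU-118 fit (value 42) — 60 remain.
Take all of SKU-102 (13 m, value 60) — 47 m left.
All 16 m of SKU-137 fit (value 33) — 31 remain.
All 14 m of SKU-128 fit (value 24) — 17 remain.
17 m left: a 17/20 share of SKU-116 gives 4×17/20 = 3.4.
Total value = 162.4.

162.4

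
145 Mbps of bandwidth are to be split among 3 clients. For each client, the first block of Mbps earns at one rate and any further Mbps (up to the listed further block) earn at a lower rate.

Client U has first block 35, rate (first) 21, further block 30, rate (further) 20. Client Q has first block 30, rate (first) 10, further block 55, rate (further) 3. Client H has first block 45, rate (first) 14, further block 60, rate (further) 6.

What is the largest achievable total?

Rank every tier by rate: Client U/T1 21 > Client U/T2 20 > Client H/T1 14 > Client Q/T1 10 > Client H/T2 6 > Client Q/T2 3.
Client U/T1 (21): +35 → 110 left.
Client U/T2 (20): +30 → 80 left.
Client H/T1 (14): +45 → 35 left.
Client Q T1 at 10: fill all 30 → 5 left.
Client H T2 at 6: only 5 left, fill 5.
Total = 21×35 + 20×30 + 14×45 + 10×30 + 6×5 = 2295.

2295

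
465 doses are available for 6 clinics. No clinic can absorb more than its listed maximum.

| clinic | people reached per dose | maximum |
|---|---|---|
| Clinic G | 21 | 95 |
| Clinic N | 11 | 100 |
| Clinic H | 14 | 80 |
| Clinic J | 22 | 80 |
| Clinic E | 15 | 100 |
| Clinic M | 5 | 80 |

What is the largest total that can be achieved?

7525

Order the clinics by people reached per dose: Clinic J 22 > Clinic G 21 > Clinic E 15 > Clinic H 14 > Clinic N 11 > Clinic M 5.
Give Clinic J 80 to hit its cap of 80 ; 385 left.
Clinic G takes 95 to reach its cap of 95 ; 290 left.
Clinic E takes 100 to reach its cap of 100 ; 190 left.
Give Clinic H 80 to hit its cap of 80 ; 110 left.
Clinic N takes 100 to reach its cap of 100 ; 10 left.
Clinic M: +10 (room for 80) → 10. Pool exhausted.
Total = 21×95 + 11×100 + 14×80 + 22×80 + 15×100 + 5×10 = 7525.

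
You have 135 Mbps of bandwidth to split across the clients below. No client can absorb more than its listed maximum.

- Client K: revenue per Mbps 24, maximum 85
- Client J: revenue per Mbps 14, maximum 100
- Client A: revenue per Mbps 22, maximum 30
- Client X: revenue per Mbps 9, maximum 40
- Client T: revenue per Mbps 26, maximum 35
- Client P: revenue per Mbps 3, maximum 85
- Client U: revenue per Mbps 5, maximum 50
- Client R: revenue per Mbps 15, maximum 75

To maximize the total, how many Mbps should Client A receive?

15

Order the clients by revenue per Mbps: Client T 26 > Client K 24 > Client A 22 > Client R 15 > Client J 14 > Client X 9 > Client U 5 > Client P 3.
Give Client T 35 to hit its cap of 35 ; 100 left.
Client K: +85 to 85 (cap) ; 15 left.
Client A: +15 (room for 30) → 15. Pool exhausted.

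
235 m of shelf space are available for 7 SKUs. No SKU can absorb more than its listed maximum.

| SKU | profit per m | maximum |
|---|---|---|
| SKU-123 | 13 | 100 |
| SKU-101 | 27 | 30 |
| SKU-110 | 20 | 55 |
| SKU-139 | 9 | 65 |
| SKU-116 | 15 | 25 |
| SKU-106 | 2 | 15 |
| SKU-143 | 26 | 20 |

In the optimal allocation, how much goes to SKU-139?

Order the SKUs by profit per m: SKU-101 27 > SKU-143 26 > SKU-110 20 > SKU-116 15 > SKU-123 13 > SKU-139 9 > SKU-106 2.
SKU-101: +30 to 30 (cap) — 205 left.
SKU-143 takes 20 to reach its cap of 20 — 185 left.
SKU-110: +55 to 55 (cap) — 130 left.
Give SKU-116 25 to hit its cap of 25 — 105 left.
SKU-123: +100 to 100 (cap) — 5 left.
SKU-139 has room for 65 but only 5 remain, so it gets 5.

5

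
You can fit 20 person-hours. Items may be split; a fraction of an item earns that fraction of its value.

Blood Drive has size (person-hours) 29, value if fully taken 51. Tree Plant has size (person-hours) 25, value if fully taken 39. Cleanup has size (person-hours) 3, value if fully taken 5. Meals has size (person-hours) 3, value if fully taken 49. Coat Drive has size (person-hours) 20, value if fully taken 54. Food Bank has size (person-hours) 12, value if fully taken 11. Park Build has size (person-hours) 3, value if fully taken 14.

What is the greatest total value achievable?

100.8

Sort by value density: Meals 49/3≈16.3, Park Build 14/3≈4.67, Coat Drive 54/20≈2.7, Blood Drive 51/29≈1.76, Cleanup 5/3≈1.67, Tree Plant 39/25≈1.56, Food Bank 11/12≈0.917.
Take all of Meals (3 person-hours, value 49) → 17 person-hours left.
Park Build: take in full, 3 person-hours for value 14 → 14 left.
Fill the last 14 person-hours with part of Coat Drive: 14/20 of it earns 37.8.
Total value = 100.8.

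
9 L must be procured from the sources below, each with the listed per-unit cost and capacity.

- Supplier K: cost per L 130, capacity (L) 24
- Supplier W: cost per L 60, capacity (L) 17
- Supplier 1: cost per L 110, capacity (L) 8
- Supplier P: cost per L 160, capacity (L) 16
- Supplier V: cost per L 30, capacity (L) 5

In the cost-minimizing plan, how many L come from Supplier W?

4

Use sources in increasing cost order.
Supplier V (30): use full 5 → 4 L to go.
Take 4 from Supplier W at 60 to finish.
Supplier 1, Supplier K, Supplier P: unused.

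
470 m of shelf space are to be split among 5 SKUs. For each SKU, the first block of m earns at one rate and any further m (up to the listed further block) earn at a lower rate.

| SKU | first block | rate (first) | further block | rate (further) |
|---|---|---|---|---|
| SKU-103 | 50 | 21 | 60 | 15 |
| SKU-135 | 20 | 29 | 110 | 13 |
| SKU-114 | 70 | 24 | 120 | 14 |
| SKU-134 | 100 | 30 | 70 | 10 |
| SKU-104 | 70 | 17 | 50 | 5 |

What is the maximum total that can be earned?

9800

Treat each block as its own option and order by rate: SKU-134/first 30 > SKU-135/first 29 > SKU-114/first 24 > SKU-103/first 21 > SKU-104/first 17 > SKU-103/second 15 > SKU-114/second 14 > SKU-135/second 13 > SKU-134/second 10 > SKU-104/second 5.
Fill SKU-134 first block (100 at 30) → 370 left.
SKU-135/first (29): +20 → 350 left.
SKU-114 first at 24: fill all 70 → 280 left.
SKU-103 first at 21: fill all 50 → 230 left.
SKU-104/first (17): +70 → 160 left.
SKU-103/second (15): +60 → 100 left.
SKU-114 second at 14: only 100 left, fill 100.
Total = 30×100 + 29×20 + 24×70 + 21×50 + 17×70 + 15×60 + 14×100 = 9800.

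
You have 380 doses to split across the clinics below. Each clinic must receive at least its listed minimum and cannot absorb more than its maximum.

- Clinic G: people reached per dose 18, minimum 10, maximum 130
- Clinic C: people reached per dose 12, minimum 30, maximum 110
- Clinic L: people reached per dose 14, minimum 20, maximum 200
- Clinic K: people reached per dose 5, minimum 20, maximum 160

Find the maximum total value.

5600

Meeting every minimum uses 10+30+20+20 = 80 doses, leaving 300.
Highest people reached per dose first: Clinic G 18 > Clinic L 14 > Clinic C 12 > Clinic K 5.
Give Clinic G 120 more to hit its cap of 130 → 180 left.
Give Clinic L 180 more to hit its cap of 200 → 0 left.
Total = 18×130 + 12×30 + 14×200 + 5×20 = 5600.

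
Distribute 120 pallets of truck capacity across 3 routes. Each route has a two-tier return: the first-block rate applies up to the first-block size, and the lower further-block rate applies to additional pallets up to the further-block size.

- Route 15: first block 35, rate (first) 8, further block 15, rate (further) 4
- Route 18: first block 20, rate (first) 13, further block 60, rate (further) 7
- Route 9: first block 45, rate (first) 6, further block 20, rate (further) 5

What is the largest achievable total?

990

Treat each block as its own option and order by rate: Route 18/first 13 > Route 15/first 8 > Route 18/second 7 > Route 9/first 6 > Route 9/second 5 > Route 15/second 4.
Route 18/first (13): +20 → 100 left.
Route 15/first (8): +35 → 65 left.
Route 18 second at 7: fill all 60 → 5 left.
Route 9/first: +5 of 45 at 6; pool empty.
Total = 13×20 + 8×35 + 7×60 + 6×5 = 990.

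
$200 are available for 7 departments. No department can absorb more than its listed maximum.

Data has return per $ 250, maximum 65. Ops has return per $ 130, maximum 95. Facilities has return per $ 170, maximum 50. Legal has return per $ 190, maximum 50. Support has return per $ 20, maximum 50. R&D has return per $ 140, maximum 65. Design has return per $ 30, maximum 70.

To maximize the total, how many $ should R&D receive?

35

Highest return per $ first: Data 250 > Legal 190 > Facilities 170 > R&D 140 > Ops 130 > Design 30 > Support 20.
Data takes 65 to reach its cap of 65 → 135 left.
Legal: +50 to 50 (cap) → 85 left.
Facilities takes 50 to reach its cap of 50 → 35 left.
Only 35 left; R&D takes them to reach 35.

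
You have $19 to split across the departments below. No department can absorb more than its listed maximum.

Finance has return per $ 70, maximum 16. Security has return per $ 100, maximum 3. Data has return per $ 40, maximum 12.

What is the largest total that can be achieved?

Rank by return per $: Security 100 > Finance 70 > Data 40.
Security: +3 to 3 (cap) → 16 left.
Give Finance 16 to hit its cap of 16 → 0 left.
Total = 70×16 + 100×3 = 1420.

1420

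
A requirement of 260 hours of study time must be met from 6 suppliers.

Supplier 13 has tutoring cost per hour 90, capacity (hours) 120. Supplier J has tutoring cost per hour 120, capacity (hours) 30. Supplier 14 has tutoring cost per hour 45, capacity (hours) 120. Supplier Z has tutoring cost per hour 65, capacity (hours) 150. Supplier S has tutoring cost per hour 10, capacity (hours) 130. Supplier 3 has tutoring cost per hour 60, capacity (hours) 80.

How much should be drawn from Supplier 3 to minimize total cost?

Cheapest first:
Supplier S (10): use full 130 — 130 hours to go.
Take 120 from Supplier 14 at 45 — need 10 more.
Take 10 from Supplier 3 at 60 to finish.
Supplier Z, Supplier 13, Supplier J: unused.

10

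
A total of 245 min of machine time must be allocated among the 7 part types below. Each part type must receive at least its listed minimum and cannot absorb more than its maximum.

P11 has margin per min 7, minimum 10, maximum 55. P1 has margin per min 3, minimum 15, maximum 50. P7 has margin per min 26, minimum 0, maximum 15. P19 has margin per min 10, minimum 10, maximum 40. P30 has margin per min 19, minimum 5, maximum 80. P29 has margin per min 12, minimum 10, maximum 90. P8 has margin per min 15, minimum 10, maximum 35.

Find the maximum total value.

3610

Meeting every minimum uses 10+15+0+10+5+10+10 = 60 min, leaving 185.
Order the part types by margin per min: P7 26 > P30 19 > P8 15 > P29 12 > P19 10 > P11 7 > P1 3.
P7: +15 to 15 (cap) ; 170 left.
P30 takes 75 more to reach its cap of 80 ; 95 left.
Give P8 25 more to hit its cap of 35 ; 70 left.
P29 has room for 80 more but only 70 remain, so it gets 80.
Total = 7×10 + 3×15 + 26×15 + 10×10 + 19×80 + 12×80 + 15×35 = 3610.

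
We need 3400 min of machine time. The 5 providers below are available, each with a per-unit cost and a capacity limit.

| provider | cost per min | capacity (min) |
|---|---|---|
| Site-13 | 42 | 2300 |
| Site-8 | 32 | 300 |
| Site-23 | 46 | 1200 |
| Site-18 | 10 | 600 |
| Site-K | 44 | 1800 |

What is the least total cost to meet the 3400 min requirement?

Fill from the cheapest provider first.
Site-18 at 10: take all 600 min — 2800 still needed.
Take 300 from Site-8 at 32 — need 2500 more.
Take 2300 from Site-13 at 42 — need 200 more.
Take 200 from Site-K at 44 to finish.
Site-23: unused.
Cost = 600×10 + 300×32 + 2300×42 + 200×44 = 121000.

121000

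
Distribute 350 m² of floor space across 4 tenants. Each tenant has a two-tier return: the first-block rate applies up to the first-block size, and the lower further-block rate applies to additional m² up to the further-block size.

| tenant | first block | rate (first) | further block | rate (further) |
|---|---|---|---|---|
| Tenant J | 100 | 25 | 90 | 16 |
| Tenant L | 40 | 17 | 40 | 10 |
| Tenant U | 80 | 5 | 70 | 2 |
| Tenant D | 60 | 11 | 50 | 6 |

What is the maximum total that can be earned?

Rank every tier by rate: Tenant J/tier1 25 > Tenant L/tier1 17 > Tenant J/tier2 16 > Tenant D/tier1 11 > Tenant L/tier2 10 > Tenant D/tier2 6 > Tenant U/tier1 5 > Tenant U/tier2 2.
Fill Tenant J tier1 block (100 at 25) ; 250 left.
Tenant L tier1 at 17: fill all 40 ; 210 left.
Fill Tenant J tier2 block (90 at 16) ; 120 left.
Fill Tenant D tier1 block (60 at 11) ; 60 left.
Fill Tenant L tier2 block (40 at 10) ; 20 left.
Tenant D/tier2: +20 of 50 at 6; pool empty.
Total = 25×100 + 17×40 + 16×90 + 11×60 + 10×40 + 6×20 = 5800.

5800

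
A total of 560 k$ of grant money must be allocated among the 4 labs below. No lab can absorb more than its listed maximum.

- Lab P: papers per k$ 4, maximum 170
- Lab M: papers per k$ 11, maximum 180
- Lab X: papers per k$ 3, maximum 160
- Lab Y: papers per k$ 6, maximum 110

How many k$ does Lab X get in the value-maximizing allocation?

Highest papers per k$ first: Lab M 11 > Lab Y 6 > Lab P 4 > Lab X 3.
Give Lab M 180 to hit its cap of 180 ; 380 left.
Give Lab Y 110 to hit its cap of 110 ; 270 left.
Lab P: +170 to 170 (cap) ; 100 left.
Only 100 left; Lab X takes them to reach 100.

100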